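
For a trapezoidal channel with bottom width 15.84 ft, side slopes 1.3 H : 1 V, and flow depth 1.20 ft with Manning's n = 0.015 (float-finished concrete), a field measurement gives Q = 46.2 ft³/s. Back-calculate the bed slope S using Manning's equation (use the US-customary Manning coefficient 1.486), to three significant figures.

0.000464

A = (b + z·y)·y = (15.84 + 1.3×1.20)×1.20 = 20.88 ft²
P = b + 2y√(1+z²) = 15.84 + 2×1.20×√(1+1.3²) = 19.78 ft
R = A/P = 20.88/19.78 = 1.056 ft
S = (Q·n / (1.486·A·R^(2/3)))² = (46.2×0.015 / (1.486×20.88×1.037))² = 0.0004640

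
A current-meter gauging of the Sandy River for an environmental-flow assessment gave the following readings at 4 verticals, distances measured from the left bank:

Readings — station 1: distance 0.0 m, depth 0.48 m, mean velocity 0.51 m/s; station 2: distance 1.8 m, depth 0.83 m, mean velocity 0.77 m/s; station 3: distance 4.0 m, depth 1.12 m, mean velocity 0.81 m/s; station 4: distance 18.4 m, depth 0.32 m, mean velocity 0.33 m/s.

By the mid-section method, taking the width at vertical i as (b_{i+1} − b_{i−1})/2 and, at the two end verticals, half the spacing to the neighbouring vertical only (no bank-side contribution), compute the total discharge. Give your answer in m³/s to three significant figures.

w_1 = (1.8 − 0.0)/2 = 0.9 m; q_1 = 0.51 × 0.48 × 0.9 = 0.2203 m³/s
w_2 = (4.0 − 0.0)/2 = 2 m; q_2 = 0.77 × 0.83 × 2 = 1.278 m³/s
w_3 = (18.4 − 1.8)/2 = 8.3 m; q_3 = 0.81 × 1.12 × 8.3 = 7.530 m³/s
w_4 = (18.4 − 4.0)/2 = 7.2 m; q_4 = 0.33 × 0.32 × 7.2 = 0.7603 m³/s
Q = Σ qᵢ = 9.789 m³/s

9.79 m³/s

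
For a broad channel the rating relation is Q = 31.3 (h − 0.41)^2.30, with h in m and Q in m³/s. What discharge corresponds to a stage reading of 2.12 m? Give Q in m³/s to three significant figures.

Q = 31.3 × (2.12 − 0.41)^2.30 = 31.3 × 1.71^2.30 = 107.5 m³/s

108 m³/s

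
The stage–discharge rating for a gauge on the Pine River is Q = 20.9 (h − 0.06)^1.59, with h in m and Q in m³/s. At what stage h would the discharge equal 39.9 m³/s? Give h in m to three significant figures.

1.56 m

h − h₀ = (Q/C)^(1/b) = (39.9/20.9)^(1/1.59) = 1.502 m
h = 0.06 + 1.502 = 1.562 m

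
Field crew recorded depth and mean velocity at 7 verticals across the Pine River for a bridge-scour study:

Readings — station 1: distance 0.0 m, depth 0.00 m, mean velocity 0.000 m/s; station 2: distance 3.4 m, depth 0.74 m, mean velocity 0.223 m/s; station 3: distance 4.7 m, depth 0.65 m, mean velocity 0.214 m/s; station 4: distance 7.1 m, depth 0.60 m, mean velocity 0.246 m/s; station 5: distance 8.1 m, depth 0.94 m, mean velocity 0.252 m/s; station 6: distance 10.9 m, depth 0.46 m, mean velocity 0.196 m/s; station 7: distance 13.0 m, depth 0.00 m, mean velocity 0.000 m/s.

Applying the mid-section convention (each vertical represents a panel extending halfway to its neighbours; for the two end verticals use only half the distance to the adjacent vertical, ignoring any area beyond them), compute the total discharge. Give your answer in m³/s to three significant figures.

1.57 m³/s

w_2 = (4.7 − 0.0)/2 = 2.35 m; q_2 = 0.223 × 0.74 × 2.35 = 0.3878 m³/s
w_3 = (7.1 − 3.4)/2 = 1.85 m; q_3 = 0.214 × 0.65 × 1.85 = 0.2573 m³/s
w_4 = (8.1 − 4.7)/2 = 1.7 m; q_4 = 0.246 × 0.60 × 1.7 = 0.2509 m³/s
w_5 = (10.9 − 7.1)/2 = 1.9 m; q_5 = 0.252 × 0.94 × 1.9 = 0.4501 m³/s
w_6 = (13.0 − 8.1)/2 = 2.45 m; q_6 = 0.196 × 0.46 × 2.45 = 0.2209 m³/s
Stations 1, 7 contribute zero (depth or velocity is 0).
Q = Σ qᵢ = 1.567 m³/s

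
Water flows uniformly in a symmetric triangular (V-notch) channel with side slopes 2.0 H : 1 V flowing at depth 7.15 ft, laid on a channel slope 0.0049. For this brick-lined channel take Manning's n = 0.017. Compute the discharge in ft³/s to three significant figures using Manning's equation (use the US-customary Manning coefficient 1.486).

1360 ft³/s

A = z·y² = 2.0×7.15² = 102.2 ft²
P = 2y√(1+z²) = 2×7.15×√(1+2.0²) = 31.98 ft
R = A/P = 102.2/31.98 = 3.198 ft
Q = (1.486/n)·A·R^(2/3)·S^(1/2) = (1.486/0.017) × 102.2 × 3.198^(2/3) × 0.0049^(1/2) = 1358 ft³/s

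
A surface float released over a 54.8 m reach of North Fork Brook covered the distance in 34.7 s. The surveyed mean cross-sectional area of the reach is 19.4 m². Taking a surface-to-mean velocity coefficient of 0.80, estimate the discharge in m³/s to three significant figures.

v_surface = L / t̄ = 54.8 / 34.7 = 1.579 m/s
v_mean = 0.80 × 1.579 = 1.263 m/s
Q = A × v_mean = 19.4 × 1.263 = 24.51 m³/s

24.5 m³/s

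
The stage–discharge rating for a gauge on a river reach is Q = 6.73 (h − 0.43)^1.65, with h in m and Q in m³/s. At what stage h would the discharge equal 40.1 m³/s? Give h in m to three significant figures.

3.38 m

h − h₀ = (Q/C)^(1/b) = (40.1/6.73)^(1/1.65) = 2.950 m
h = 0.43 + 2.950 = 3.380 m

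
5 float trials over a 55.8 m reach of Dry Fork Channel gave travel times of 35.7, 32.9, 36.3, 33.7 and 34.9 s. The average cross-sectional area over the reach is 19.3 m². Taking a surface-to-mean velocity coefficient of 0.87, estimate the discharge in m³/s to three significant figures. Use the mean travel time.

t̄ = (35.7 + 32.9 + 36.3 + 33.7 + 34.9) / 5 = 34.7 s
v_surface = L / t̄ = 55.8 / 34.7 = 1.608 m/s
v_mean = 0.87 × 1.608 = 1.399 m/s
Q = A × v_mean = 19.3 × 1.399 = 27.00 m³/s

27.0 m³/s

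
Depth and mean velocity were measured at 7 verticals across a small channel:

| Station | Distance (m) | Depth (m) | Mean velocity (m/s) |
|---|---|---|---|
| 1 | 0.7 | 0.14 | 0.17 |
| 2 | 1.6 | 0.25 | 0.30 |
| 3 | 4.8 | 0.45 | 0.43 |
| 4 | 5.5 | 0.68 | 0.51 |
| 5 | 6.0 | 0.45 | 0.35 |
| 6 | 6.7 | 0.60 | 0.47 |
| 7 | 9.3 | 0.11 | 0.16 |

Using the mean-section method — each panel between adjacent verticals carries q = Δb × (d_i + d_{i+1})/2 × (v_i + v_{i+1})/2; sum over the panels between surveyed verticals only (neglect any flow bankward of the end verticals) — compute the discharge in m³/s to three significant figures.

1.20 m³/s

Panel 1-2: Δb = 0.9 m, d̄ = (0.14+0.25)/2 = 0.195, v̄ = (0.17+0.30)/2 = 0.235 → q = 0.9×0.195×0.235 = 0.04124 m³/s
Panel 2-3: Δb = 3.2 m, d̄ = (0.25+0.45)/2 = 0.35, v̄ = (0.30+0.43)/2 = 0.365 → q = 3.2×0.35×0.365 = 0.4088 m³/s
Panel 3-4: Δb = 0.7 m, d̄ = (0.45+0.68)/2 = 0.565, v̄ = (0.43+0.51)/2 = 0.47 → q = 0.7×0.565×0.47 = 0.1859 m³/s
Panel 4-5: Δb = 0.5 m, d̄ = (0.68+0.45)/2 = 0.565, v̄ = (0.51+0.35)/2 = 0.43 → q = 0.5×0.565×0.43 = 0.1215 m³/s
Panel 5-6: Δb = 0.7 m, d̄ = (0.45+0.60)/2 = 0.525, v̄ = (0.35+0.47)/2 = 0.41 → q = 0.7×0.525×0.41 = 0.1507 m³/s
Panel 6-7: Δb = 2.6 m, d̄ = (0.60+0.11)/2 = 0.355, v̄ = (0.47+0.16)/2 = 0.315 → q = 2.6×0.355×0.315 = 0.2907 m³/s
Q = Σ q = 1.199 m³/s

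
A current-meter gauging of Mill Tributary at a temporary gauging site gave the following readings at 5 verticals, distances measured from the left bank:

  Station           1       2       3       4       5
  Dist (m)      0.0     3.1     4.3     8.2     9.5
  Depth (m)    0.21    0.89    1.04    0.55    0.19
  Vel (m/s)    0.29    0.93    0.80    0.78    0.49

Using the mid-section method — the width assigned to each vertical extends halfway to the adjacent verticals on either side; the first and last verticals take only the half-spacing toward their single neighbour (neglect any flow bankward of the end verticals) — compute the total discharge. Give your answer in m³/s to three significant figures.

w_1 = (3.1 − 0.0)/2 = 1.55 m; q_1 = 0.29 × 0.21 × 1.55 = 0.09440 m³/s
w_2 = (4.3 − 0.0)/2 = 2.15 m; q_2 = 0.93 × 0.89 × 2.15 = 1.780 m³/s
w_3 = (8.2 − 3.1)/2 = 2.55 m; q_3 = 0.80 × 1.04 × 2.55 = 2.122 m³/s
w_4 = (9.5 − 4.3)/2 = 2.6 m; q_4 = 0.78 × 0.55 × 2.6 = 1.115 m³/s
w_5 = (9.5 − 8.2)/2 = 0.65 m; q_5 = 0.49 × 0.19 × 0.65 = 0.06052 m³/s
Q = Σ qᵢ = 5.171 m³/s

5.17 m³/s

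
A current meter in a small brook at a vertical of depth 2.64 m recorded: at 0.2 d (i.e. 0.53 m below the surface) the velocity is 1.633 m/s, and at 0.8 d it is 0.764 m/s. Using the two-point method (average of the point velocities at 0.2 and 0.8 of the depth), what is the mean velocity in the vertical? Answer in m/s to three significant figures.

1.20 m/s

v̄ = (1.633 + 0.764) / 2 = 1.199 m/s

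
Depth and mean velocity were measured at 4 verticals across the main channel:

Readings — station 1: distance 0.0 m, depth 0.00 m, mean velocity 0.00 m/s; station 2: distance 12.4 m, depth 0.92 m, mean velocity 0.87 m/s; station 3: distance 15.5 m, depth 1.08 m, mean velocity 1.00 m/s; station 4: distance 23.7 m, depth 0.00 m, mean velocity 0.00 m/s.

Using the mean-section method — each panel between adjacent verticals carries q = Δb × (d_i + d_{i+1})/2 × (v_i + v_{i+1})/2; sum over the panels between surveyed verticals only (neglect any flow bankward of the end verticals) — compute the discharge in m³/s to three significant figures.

Panel 1-2: Δb = 12.4 m, d̄ = (0.00+0.92)/2 = 0.46, v̄ = (0.00+0.87)/2 = 0.435 → q = 12.4×0.46×0.435 = 2.481 m³/s
Panel 2-3: Δb = 3.1 m, d̄ = (0.92+1.08)/2 = 1, v̄ = (0.87+1.00)/2 = 0.935 → q = 3.1×1×0.935 = 2.899 m³/s
Panel 3-4: Δb = 8.2 m, d̄ = (1.08+0.00)/2 = 0.54, v̄ = (1.00+0.00)/2 = 0.5 → q = 8.2×0.54×0.5 = 2.214 m³/s
Q = Σ q = 7.594 m³/s

7.59 m³/s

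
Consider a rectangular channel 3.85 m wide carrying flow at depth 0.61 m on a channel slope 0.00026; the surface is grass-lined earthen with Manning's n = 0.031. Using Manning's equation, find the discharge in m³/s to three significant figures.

A = b·y = 3.85 × 0.61 = 2.349 m²
P = b + 2y = 3.85 + 2×0.61 = 5.070 m
R = A/P = 2.349/5.070 = 0.4632 m
Q = (1/n)·A·R^(2/3)·S^(1/2) = (1/0.031) × 2.349 × 0.4632^(2/3) × 0.00026^(1/2) = 0.7313 m³/s

0.731 m³/s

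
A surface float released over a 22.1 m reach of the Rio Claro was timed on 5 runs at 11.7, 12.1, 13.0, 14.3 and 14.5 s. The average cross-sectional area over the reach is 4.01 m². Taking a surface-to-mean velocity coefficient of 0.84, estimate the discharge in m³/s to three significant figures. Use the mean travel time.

5.67 m³/s

t̄ = (11.7 + 12.1 + 13.0 + 14.3 + 14.5) / 5 = 13.12 s
v_surface = L / t̄ = 22.1 / 13.12 = 1.684 m/s
v_mean = 0.84 × 1.684 = 1.415 m/s
Q = A × v_mean = 4.01 × 1.415 = 5.674 m³/s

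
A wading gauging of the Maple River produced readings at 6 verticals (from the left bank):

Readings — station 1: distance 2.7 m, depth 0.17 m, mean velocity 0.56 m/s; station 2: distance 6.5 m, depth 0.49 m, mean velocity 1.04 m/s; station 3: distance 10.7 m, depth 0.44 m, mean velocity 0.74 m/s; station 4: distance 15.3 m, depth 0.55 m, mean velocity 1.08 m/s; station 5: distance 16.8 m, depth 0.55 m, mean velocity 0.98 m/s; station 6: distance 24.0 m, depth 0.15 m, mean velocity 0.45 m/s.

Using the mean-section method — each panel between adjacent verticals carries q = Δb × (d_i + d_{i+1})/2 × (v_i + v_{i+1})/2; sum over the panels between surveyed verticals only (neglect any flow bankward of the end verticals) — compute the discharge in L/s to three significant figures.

7460 L/s

Panel 1-2: Δb = 3.8 m, d̄ = (0.17+0.49)/2 = 0.33, v̄ = (0.56+1.04)/2 = 0.8 → q = 3.8×0.33×0.8 = 1.003 m³/s
Panel 2-3: Δb = 4.2 m, d̄ = (0.49+0.44)/2 = 0.465, v̄ = (1.04+0.74)/2 = 0.89 → q = 4.2×0.465×0.89 = 1.738 m³/s
Panel 3-4: Δb = 4.6 m, d̄ = (0.44+0.55)/2 = 0.495, v̄ = (0.74+1.08)/2 = 0.91 → q = 4.6×0.495×0.91 = 2.072 m³/s
Panel 4-5: Δb = 1.5 m, d̄ = (0.55+0.55)/2 = 0.55, v̄ = (1.08+0.98)/2 = 1.03 → q = 1.5×0.55×1.03 = 0.8498 m³/s
Panel 5-6: Δb = 7.2 m, d̄ = (0.55+0.15)/2 = 0.35, v̄ = (0.98+0.45)/2 = 0.715 → q = 7.2×0.35×0.715 = 1.802 m³/s
Q = Σ q = 7.465 m³/s
= 7.465 × 1000 = 7465 L/s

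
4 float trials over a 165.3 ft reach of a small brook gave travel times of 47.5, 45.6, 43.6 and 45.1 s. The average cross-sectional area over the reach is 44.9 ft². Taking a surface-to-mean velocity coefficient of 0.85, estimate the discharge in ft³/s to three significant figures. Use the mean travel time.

139 ft³/s

t̄ = (47.5 + 45.6 + 43.6 + 45.1) / 4 = 45.45 s
v_surface = L / t̄ = 165.3 / 45.45 = 3.637 ft/s
v_mean = 0.85 × 3.637 = 3.091 ft/s
Q = A × v_mean = 44.9 × 3.091 = 138.8 ft³/s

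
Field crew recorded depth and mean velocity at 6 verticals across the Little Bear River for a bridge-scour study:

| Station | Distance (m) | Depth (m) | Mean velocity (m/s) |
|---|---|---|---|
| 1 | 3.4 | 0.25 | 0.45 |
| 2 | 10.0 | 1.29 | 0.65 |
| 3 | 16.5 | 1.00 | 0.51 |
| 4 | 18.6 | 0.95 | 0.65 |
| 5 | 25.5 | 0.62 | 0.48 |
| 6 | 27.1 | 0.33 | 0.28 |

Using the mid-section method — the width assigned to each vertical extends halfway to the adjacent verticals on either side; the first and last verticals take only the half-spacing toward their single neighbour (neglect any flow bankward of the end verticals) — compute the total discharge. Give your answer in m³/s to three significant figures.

w_1 = (10.0 − 3.4)/2 = 3.3 m; q_1 = 0.45 × 0.25 × 3.3 = 0.3713 m³/s
w_2 = (16.5 − 3.4)/2 = 6.55 m; q_2 = 0.65 × 1.29 × 6.55 = 5.492 m³/s
w_3 = (18.6 − 10.0)/2 = 4.3 m; q_3 = 0.51 × 1.00 × 4.3 = 2.193 m³/s
w_4 = (25.5 − 16.5)/2 = 4.5 m; q_4 = 0.65 × 0.95 × 4.5 = 2.779 m³/s
w_5 = (27.1 − 18.6)/2 = 4.25 m; q_5 = 0.48 × 0.62 × 4.25 = 1.265 m³/s
w_6 = (27.1 − 25.5)/2 = 0.8 m; q_6 = 0.28 × 0.33 × 0.8 = 0.07392 m³/s
Q = Σ qᵢ = 12.17 m³/s

12.2 m³/s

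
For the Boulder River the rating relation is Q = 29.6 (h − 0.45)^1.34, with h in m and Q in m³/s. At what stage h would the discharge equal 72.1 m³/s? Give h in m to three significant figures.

h − h₀ = (Q/C)^(1/b) = (72.1/29.6)^(1/1.34) = 1.943 m
h = 0.45 + 1.943 = 2.393 m

2.39 m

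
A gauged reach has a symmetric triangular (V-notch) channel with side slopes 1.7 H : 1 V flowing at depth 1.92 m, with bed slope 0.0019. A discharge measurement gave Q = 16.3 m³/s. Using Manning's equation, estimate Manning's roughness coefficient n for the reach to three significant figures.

0.0148

A = z·y² = 1.7×1.92² = 6.267 m²
P = 2y√(1+z²) = 2×1.92×√(1+1.7²) = 7.574 m
R = A/P = 6.267/7.574 = 0.8275 m
n = (1/Q)·A·R^(2/3)·S^(1/2) = (1/16.3) × 6.267 × 0.8814 × 0.04359 = 0.01477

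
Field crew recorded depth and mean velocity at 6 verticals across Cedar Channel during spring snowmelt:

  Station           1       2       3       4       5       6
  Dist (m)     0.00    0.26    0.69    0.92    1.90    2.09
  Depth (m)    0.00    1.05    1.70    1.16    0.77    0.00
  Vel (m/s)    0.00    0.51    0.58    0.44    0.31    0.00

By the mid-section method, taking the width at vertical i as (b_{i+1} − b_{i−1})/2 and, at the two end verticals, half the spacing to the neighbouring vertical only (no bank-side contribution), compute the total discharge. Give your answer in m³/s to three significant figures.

0.959 m³/s

w_2 = (0.69 − 0.00)/2 = 0.345 m; q_2 = 0.51 × 1.05 × 0.345 = 0.1847 m³/s
w_3 = (0.92 − 0.26)/2 = 0.33 m; q_3 = 0.58 × 1.70 × 0.33 = 0.3254 m³/s
w_4 = (1.90 − 0.69)/2 = 0.605 m; q_4 = 0.44 × 1.16 × 0.605 = 0.3088 m³/s
w_5 = (2.09 − 0.92)/2 = 0.585 m; q_5 = 0.31 × 0.77 × 0.585 = 0.1396 m³/s
Stations 1, 6 contribute zero (depth or velocity is 0).
Q = Σ qᵢ = 0.9586 m³/s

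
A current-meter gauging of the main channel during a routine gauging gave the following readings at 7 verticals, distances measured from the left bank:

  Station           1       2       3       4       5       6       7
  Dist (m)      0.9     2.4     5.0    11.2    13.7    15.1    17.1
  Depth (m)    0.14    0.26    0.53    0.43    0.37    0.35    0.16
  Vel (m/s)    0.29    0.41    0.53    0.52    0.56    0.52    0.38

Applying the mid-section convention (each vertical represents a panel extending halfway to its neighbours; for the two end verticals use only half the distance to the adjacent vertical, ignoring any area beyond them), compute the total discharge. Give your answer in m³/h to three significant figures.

11600 m³/h

w_1 = (2.4 − 0.9)/2 = 0.75 m; q_1 = 0.29 × 0.14 × 0.75 = 0.03045 m³/s
w_2 = (5.0 − 0.9)/2 = 2.05 m; q_2 = 0.41 × 0.26 × 2.05 = 0.2185 m³/s
w_3 = (11.2 − 2.4)/2 = 4.4 m; q_3 = 0.53 × 0.53 × 4.4 = 1.236 m³/s
w_4 = (13.7 − 5.0)/2 = 4.35 m; q_4 = 0.52 × 0.43 × 4.35 = 0.9727 m³/s
w_5 = (15.1 − 11.2)/2 = 1.95 m; q_5 = 0.56 × 0.37 × 1.95 = 0.4040 m³/s
w_6 = (17.1 − 13.7)/2 = 1.7 m; q_6 = 0.52 × 0.35 × 1.7 = 0.3094 m³/s
w_7 = (17.1 − 15.1)/2 = 1 m; q_7 = 0.38 × 0.16 × 1 = 0.06080 m³/s
Q = Σ qᵢ = 3.232 m³/s
= 3.232 × 3600 = 11630 m³/h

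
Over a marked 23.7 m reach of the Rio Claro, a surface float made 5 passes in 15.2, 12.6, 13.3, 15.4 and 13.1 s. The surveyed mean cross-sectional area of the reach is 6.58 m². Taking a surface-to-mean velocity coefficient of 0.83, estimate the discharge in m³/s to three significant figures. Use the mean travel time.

t̄ = (15.2 + 12.6 + 13.3 + 15.4 + 13.1) / 5 = 13.92 s
v_surface = L / t̄ = 23.7 / 13.92 = 1.703 m/s
v_mean = 0.83 × 1.703 = 1.413 m/s
Q = A × v_mean = 6.58 × 1.413 = 9.299 m³/s

9.30 m³/s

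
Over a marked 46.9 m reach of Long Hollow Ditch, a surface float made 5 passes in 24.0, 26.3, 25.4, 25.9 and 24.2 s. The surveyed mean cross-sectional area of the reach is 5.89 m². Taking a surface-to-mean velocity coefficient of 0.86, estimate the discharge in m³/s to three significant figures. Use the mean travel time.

t̄ = (24.0 + 26.3 + 25.4 + 25.9 + 24.2) / 5 = 25.16 s
v_surface = L / t̄ = 46.9 / 25.16 = 1.864 m/s
v_mean = 0.86 × 1.864 = 1.603 m/s
Q = A × v_mean = 5.89 × 1.603 = 9.442 m³/s

9.44 m³/s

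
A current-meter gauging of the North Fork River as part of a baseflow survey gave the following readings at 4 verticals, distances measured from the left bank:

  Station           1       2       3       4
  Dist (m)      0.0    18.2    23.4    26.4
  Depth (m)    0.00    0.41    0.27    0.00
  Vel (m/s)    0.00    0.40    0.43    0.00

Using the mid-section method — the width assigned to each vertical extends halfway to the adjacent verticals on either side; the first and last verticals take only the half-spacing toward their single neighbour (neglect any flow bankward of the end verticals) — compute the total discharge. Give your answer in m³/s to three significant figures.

w_2 = (23.4 − 0.0)/2 = 11.7 m; q_2 = 0.40 × 0.41 × 11.7 = 1.919 m³/s
w_3 = (26.4 − 18.2)/2 = 4.1 m; q_3 = 0.43 × 0.27 × 4.1 = 0.4760 m³/s
Stations 1, 4 contribute zero (depth or velocity is 0).
Q = Σ qᵢ = 2.395 m³/s

2.39 m³/s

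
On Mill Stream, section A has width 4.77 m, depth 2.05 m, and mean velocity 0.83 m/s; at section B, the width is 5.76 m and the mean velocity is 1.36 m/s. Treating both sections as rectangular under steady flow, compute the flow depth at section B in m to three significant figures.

1.04 m

Q = A₁V₁ = (4.77×2.05) × 0.83 = 8.116 m³/s
d₂ = Q/(b₂ V₂) = 8.116/(5.76×1.36) = 1.036 m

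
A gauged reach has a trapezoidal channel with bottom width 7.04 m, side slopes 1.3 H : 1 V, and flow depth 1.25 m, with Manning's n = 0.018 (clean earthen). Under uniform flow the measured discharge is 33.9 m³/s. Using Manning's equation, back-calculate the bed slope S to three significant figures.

0.00330

A = (b + z·y)·y = (7.04 + 1.3×1.25)×1.25 = 10.83 m²
P = b + 2y√(1+z²) = 7.04 + 2×1.25×√(1+1.3²) = 11.14 m
R = A/P = 10.83/11.14 = 0.9723 m
S = (Q·n / (1·A·R^(2/3)))² = (33.9×0.018 / (1×10.83×0.9814))² = 0.003295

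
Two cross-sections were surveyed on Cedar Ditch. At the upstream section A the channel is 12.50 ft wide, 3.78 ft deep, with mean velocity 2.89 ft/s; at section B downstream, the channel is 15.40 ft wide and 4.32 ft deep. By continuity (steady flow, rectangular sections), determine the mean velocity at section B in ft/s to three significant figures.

2.05 ft/s

Q = A₁V₁ = (12.50×3.78) × 2.89 = 136.6 ft³/s
A₂ = 15.40 × 4.32 = 66.53 ft²
V₂ = Q/A₂ = 136.6/66.53 = 2.053 ft/s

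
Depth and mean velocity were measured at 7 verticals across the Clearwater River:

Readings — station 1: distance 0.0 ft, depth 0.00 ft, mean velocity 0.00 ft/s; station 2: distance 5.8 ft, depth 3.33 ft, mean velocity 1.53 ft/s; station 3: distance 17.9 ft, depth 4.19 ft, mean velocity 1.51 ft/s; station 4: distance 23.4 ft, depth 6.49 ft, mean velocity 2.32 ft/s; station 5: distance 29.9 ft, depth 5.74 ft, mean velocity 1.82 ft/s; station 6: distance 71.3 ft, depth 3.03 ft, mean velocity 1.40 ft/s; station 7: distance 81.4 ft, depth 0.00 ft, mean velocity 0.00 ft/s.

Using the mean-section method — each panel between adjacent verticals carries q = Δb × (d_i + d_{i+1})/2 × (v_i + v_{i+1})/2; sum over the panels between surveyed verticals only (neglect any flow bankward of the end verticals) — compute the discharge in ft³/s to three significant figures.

Panel 1-2: Δb = 5.8 ft, d̄ = (0.00+3.33)/2 = 1.665, v̄ = (0.00+1.53)/2 = 0.765 → q = 5.8×1.665×0.765 = 7.388 ft³/s
Panel 2-3: Δb = 12.1 ft, d̄ = (3.33+4.19)/2 = 3.76, v̄ = (1.53+1.51)/2 = 1.52 → q = 12.1×3.76×1.52 = 69.15 ft³/s
Panel 3-4: Δb = 5.5 ft, d̄ = (4.19+6.49)/2 = 5.34, v̄ = (1.51+2.32)/2 = 1.915 → q = 5.5×5.34×1.915 = 56.24 ft³/s
Panel 4-5: Δb = 6.5 ft, d̄ = (6.49+5.74)/2 = 6.115, v̄ = (2.32+1.82)/2 = 2.07 → q = 6.5×6.115×2.07 = 82.28 ft³/s
Panel 5-6: Δb = 41.4 ft, d̄ = (5.74+3.03)/2 = 4.385, v̄ = (1.82+1.40)/2 = 1.61 → q = 41.4×4.385×1.61 = 292.3 ft³/s
Panel 6-7: Δb = 10.1 ft, d̄ = (3.03+0.00)/2 = 1.515, v̄ = (1.40+0.00)/2 = 0.7 → q = 10.1×1.515×0.7 = 10.71 ft³/s
Q = Σ q = 518.1 ft³/s

518 ft³/s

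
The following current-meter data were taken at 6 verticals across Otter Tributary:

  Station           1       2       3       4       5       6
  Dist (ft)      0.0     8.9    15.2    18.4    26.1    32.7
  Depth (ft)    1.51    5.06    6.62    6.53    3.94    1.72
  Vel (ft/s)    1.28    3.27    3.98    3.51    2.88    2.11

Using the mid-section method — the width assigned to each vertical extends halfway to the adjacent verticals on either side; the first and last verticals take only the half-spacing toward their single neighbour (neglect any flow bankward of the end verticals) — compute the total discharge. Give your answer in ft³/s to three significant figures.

w_1 = (8.9 − 0.0)/2 = 4.45 ft; q_1 = 1.28 × 1.51 × 4.45 = 8.601 ft³/s
w_2 = (15.2 − 0.0)/2 = 7.6 ft; q_2 = 3.27 × 5.06 × 7.6 = 125.8 ft³/s
w_3 = (18.4 − 8.9)/2 = 4.75 ft; q_3 = 3.98 × 6.62 × 4.75 = 125.2 ft³/s
w_4 = (26.1 − 15.2)/2 = 5.45 ft; q_4 = 3.51 × 6.53 × 5.45 = 124.9 ft³/s
w_5 = (32.7 − 18.4)/2 = 7.15 ft; q_5 = 2.88 × 3.94 × 7.15 = 81.13 ft³/s
w_6 = (32.7 − 26.1)/2 = 3.3 ft; q_6 = 2.11 × 1.72 × 3.3 = 11.98 ft³/s
Q = Σ qᵢ = 477.5 ft³/s

478 ft³/s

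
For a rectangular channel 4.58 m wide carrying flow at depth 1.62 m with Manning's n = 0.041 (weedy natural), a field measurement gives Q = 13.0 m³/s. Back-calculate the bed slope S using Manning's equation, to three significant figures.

A = b·y = 4.58 × 1.62 = 7.420 m²
P = b + 2y = 4.58 + 2×1.62 = 7.820 m
R = A/P = 7.420/7.820 = 0.9488 m
S = (Q·n / (1·A·R^(2/3)))² = (13.0×0.041 / (1×7.420×0.9656))² = 0.005535

0.00554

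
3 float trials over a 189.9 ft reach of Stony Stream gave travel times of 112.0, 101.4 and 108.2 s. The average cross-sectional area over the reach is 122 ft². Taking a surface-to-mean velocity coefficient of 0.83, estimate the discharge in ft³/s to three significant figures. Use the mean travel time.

179 ft³/s

t̄ = (112.0 + 101.4 + 108.2) / 3 = 107.2 s
v_surface = L / t̄ = 189.9 / 107.2 = 1.771 ft/s
v_mean = 0.83 × 1.771 = 1.470 ft/s
Q = A × v_mean = 122 × 1.470 = 179.4 ft³/s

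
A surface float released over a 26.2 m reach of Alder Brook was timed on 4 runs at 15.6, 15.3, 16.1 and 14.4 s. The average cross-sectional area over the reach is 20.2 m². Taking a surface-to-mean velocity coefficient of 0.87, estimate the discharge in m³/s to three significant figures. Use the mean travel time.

t̄ = (15.6 + 15.3 + 16.1 + 14.4) / 4 = 15.35 s
v_surface = L / t̄ = 26.2 / 15.35 = 1.707 m/s
v_mean = 0.87 × 1.707 = 1.485 m/s
Q = A × v_mean = 20.2 × 1.485 = 30.00 m³/s

30.0 m³/s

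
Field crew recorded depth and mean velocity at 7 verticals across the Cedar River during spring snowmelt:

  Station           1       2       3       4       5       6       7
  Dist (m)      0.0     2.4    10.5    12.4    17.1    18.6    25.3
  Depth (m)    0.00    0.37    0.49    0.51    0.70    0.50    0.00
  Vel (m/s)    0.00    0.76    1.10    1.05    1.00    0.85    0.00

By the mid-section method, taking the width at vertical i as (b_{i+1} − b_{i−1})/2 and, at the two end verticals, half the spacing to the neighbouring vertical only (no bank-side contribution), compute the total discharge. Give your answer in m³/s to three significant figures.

9.85 m³/s

w_2 = (10.5 − 0.0)/2 = 5.25 m; q_2 = 0.76 × 0.37 × 5.25 = 1.476 m³/s
w_3 = (12.4 − 2.4)/2 = 5 m; q_3 = 1.10 × 0.49 × 5 = 2.695 m³/s
w_4 = (17.1 − 10.5)/2 = 3.3 m; q_4 = 1.05 × 0.51 × 3.3 = 1.767 m³/s
w_5 = (18.6 − 12.4)/2 = 3.1 m; q_5 = 1.00 × 0.70 × 3.1 = 2.170 m³/s
w_6 = (25.3 − 17.1)/2 = 4.1 m; q_6 = 0.85 × 0.50 × 4.1 = 1.743 m³/s
Stations 1, 7 contribute zero (depth or velocity is 0).
Q = Σ qᵢ = 9.851 m³/s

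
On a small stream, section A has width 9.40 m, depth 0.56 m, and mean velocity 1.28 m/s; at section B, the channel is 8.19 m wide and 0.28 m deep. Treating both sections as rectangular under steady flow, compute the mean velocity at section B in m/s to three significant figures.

Q = A₁V₁ = (9.40×0.56) × 1.28 = 6.738 m³/s
A₂ = 8.19 × 0.28 = 2.293 m²
V₂ = Q/A₂ = 6.738/2.293 = 2.938 m/s

2.94 m/s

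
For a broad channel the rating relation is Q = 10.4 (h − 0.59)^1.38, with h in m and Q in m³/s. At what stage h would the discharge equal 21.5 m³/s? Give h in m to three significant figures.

2.28 m

h − h₀ = (Q/C)^(1/b) = (21.5/10.4)^(1/1.38) = 1.693 m
h = 0.59 + 1.693 = 2.283 m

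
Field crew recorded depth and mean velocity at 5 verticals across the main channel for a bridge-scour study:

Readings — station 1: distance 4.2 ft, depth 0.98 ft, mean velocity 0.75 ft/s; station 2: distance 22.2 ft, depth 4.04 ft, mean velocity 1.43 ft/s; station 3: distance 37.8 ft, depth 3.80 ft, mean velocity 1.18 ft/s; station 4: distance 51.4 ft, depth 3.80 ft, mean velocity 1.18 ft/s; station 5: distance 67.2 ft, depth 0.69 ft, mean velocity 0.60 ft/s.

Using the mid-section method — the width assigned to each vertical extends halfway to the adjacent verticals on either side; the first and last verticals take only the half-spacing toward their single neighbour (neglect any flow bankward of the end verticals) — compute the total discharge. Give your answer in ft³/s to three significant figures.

w_1 = (22.2 − 4.2)/2 = 9 ft; q_1 = 0.75 × 0.98 × 9 = 6.615 ft³/s
w_2 = (37.8 − 4.2)/2 = 16.8 ft; q_2 = 1.43 × 4.04 × 16.8 = 97.06 ft³/s
w_3 = (51.4 − 22.2)/2 = 14.6 ft; q_3 = 1.18 × 3.80 × 14.6 = 65.47 ft³/s
w_4 = (67.2 − 37.8)/2 = 14.7 ft; q_4 = 1.18 × 3.80 × 14.7 = 65.91 ft³/s
w_5 = (67.2 − 51.4)/2 = 7.9 ft; q_5 = 0.60 × 0.69 × 7.9 = 3.271 ft³/s
Q = Σ qᵢ = 238.3 ft³/s

238 ft³/s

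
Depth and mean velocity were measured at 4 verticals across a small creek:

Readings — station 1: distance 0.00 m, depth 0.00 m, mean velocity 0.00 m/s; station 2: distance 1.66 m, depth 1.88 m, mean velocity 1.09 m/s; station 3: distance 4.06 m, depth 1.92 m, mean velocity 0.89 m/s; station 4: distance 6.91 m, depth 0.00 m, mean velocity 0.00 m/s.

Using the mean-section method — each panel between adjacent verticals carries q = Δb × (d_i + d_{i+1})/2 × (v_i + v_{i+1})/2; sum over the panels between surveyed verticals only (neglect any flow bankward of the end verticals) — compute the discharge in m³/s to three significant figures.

Panel 1-2: Δb = 1.66 m, d̄ = (0.00+1.88)/2 = 0.94, v̄ = (0.00+1.09)/2 = 0.545 → q = 1.66×0.94×0.545 = 0.8504 m³/s
Panel 2-3: Δb = 2.4 m, d̄ = (1.88+1.92)/2 = 1.9, v̄ = (1.09+0.89)/2 = 0.99 → q = 2.4×1.9×0.99 = 4.514 m³/s
Panel 3-4: Δb = 2.85 m, d̄ = (1.92+0.00)/2 = 0.96, v̄ = (0.89+0.00)/2 = 0.445 → q = 2.85×0.96×0.445 = 1.218 m³/s
Q = Σ q = 6.582 m³/s

6.58 m³/s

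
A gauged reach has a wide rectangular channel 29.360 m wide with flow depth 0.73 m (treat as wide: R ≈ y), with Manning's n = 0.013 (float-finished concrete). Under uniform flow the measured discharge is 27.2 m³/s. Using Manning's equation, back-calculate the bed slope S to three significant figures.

0.000414

A = b·y = 29.360 × 0.73 = 21.43 m²
Wide channel: R ≈ y = 0.73 m
S = (Q·n / (1·A·R^(2/3)))² = (27.2×0.013 / (1×21.43×0.8107))² = 0.0004141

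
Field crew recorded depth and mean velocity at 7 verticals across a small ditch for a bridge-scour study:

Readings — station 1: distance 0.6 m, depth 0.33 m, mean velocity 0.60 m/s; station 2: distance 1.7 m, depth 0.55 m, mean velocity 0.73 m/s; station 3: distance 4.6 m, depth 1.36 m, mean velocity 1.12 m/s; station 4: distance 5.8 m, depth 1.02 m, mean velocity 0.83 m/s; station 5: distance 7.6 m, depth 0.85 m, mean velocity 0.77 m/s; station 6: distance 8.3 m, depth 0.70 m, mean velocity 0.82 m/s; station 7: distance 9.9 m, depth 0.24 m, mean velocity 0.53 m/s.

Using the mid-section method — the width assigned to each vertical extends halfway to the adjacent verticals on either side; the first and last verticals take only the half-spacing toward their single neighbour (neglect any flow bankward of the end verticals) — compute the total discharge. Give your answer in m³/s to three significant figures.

6.88 m³/s

w_1 = (1.7 − 0.6)/2 = 0.55 m; q_1 = 0.60 × 0.33 × 0.55 = 0.1089 m³/s
w_2 = (4.6 − 0.6)/2 = 2 m; q_2 = 0.73 × 0.55 × 2 = 0.8030 m³/s
w_3 = (5.8 − 1.7)/2 = 2.05 m; q_3 = 1.12 × 1.36 × 2.05 = 3.123 m³/s
w_4 = (7.6 − 4.6)/2 = 1.5 m; q_4 = 0.83 × 1.02 × 1.5 = 1.270 m³/s
w_5 = (8.3 − 5.8)/2 = 1.25 m; q_5 = 0.77 × 0.85 × 1.25 = 0.8181 m³/s
w_6 = (9.9 − 7.6)/2 = 1.15 m; q_6 = 0.82 × 0.70 × 1.15 = 0.6601 m³/s
w_7 = (9.9 − 8.3)/2 = 0.8 m; q_7 = 0.53 × 0.24 × 0.8 = 0.1018 m³/s
Q = Σ qᵢ = 6.884 m³/s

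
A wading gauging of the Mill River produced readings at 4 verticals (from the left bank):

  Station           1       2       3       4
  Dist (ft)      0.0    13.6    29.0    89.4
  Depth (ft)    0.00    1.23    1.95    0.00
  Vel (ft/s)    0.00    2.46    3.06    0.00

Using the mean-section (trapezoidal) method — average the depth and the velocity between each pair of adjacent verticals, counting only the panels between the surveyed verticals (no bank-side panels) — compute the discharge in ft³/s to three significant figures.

Panel 1-2: Δb = 13.6 ft, d̄ = (0.00+1.23)/2 = 0.615, v̄ = (0.00+2.46)/2 = 1.23 → q = 13.6×0.615×1.23 = 10.29 ft³/s
Panel 2-3: Δb = 15.4 ft, d̄ = (1.23+1.95)/2 = 1.59, v̄ = (2.46+3.06)/2 = 2.76 → q = 15.4×1.59×2.76 = 67.58 ft³/s
Panel 3-4: Δb = 60.4 ft, d̄ = (1.95+0.00)/2 = 0.975, v̄ = (3.06+0.00)/2 = 1.53 → q = 60.4×0.975×1.53 = 90.10 ft³/s
Q = Σ q = 168.0 ft³/s

168 ft³/s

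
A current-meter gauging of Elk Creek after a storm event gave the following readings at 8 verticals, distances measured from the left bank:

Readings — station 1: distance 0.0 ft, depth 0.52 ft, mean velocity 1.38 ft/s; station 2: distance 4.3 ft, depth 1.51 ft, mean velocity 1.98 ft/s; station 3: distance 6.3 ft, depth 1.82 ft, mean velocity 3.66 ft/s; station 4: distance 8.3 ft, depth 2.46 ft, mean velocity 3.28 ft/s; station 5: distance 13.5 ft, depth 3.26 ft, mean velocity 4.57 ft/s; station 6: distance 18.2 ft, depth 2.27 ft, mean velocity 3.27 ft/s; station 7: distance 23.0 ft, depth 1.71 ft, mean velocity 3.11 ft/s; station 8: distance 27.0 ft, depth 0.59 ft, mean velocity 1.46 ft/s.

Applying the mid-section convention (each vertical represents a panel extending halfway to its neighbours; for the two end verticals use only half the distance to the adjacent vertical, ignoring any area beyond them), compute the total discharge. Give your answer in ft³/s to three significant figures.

w_1 = (4.3 − 0.0)/2 = 2.15 ft; q_1 = 1.38 × 0.52 × 2.15 = 1.543 ft³/s
w_2 = (6.3 − 0.0)/2 = 3.15 ft; q_2 = 1.98 × 1.51 × 3.15 = 9.418 ft³/s
w_3 = (8.3 − 4.3)/2 = 2 ft; q_3 = 3.66 × 1.82 × 2 = 13.32 ft³/s
w_4 = (13.5 − 6.3)/2 = 3.6 ft; q_4 = 3.28 × 2.46 × 3.6 = 29.05 ft³/s
w_5 = (18.2 − 8.3)/2 = 4.95 ft; q_5 = 4.57 × 3.26 × 4.95 = 73.75 ft³/s
w_6 = (23.0 − 13.5)/2 = 4.75 ft; q_6 = 3.27 × 2.27 × 4.75 = 35.26 ft³/s
w_7 = (27.0 − 18.2)/2 = 4.4 ft; q_7 = 3.11 × 1.71 × 4.4 = 23.40 ft³/s
w_8 = (27.0 − 23.0)/2 = 2 ft; q_8 = 1.46 × 0.59 × 2 = 1.723 ft³/s
Q = Σ qᵢ = 187.5 ft³/s

187 ft³/s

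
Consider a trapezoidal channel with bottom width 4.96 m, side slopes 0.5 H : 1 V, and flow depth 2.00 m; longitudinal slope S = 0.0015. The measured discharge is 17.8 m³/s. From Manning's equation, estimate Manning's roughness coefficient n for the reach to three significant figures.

A = (b + z·y)·y = (4.96 + 0.5×2.00)×2.00 = 11.92 m²
P = b + 2y√(1+z²) = 4.96 + 2×2.00×√(1+0.5²) = 9.432 m
R = A/P = 11.92/9.432 = 1.264 m
n = (1/Q)·A·R^(2/3)·S^(1/2) = (1/17.8) × 11.92 × 1.169 × 0.03873 = 0.03032

0.0303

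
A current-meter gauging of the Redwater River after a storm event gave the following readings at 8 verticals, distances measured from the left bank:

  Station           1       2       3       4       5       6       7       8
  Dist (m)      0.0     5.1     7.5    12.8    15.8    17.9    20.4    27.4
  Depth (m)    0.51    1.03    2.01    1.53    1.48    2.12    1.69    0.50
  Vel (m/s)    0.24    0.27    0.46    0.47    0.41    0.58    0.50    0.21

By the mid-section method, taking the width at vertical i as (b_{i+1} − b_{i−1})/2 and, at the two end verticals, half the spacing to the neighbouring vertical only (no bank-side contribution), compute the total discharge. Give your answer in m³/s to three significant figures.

w_1 = (5.1 − 0.0)/2 = 2.55 m; q_1 = 0.24 × 0.51 × 2.55 = 0.3121 m³/s
w_2 = (7.5 − 0.0)/2 = 3.75 m; q_2 = 0.27 × 1.03 × 3.75 = 1.043 m³/s
w_3 = (12.8 − 5.1)/2 = 3.85 m; q_3 = 0.46 × 2.01 × 3.85 = 3.560 m³/s
w_4 = (15.8 − 7.5)/2 = 4.15 m; q_4 = 0.47 × 1.53 × 4.15 = 2.984 m³/s
w_5 = (17.9 − 12.8)/2 = 2.55 m; q_5 = 0.41 × 1.48 × 2.55 = 1.547 m³/s
w_6 = (20.4 − 15.8)/2 = 2.3 m; q_6 = 0.58 × 2.12 × 2.3 = 2.828 m³/s
w_7 = (27.4 − 17.9)/2 = 4.75 m; q_7 = 0.50 × 1.69 × 4.75 = 4.014 m³/s
w_8 = (27.4 − 20.4)/2 = 3.5 m; q_8 = 0.21 × 0.50 × 3.5 = 0.3675 m³/s
Q = Σ qᵢ = 16.66 m³/s

16.7 m³/s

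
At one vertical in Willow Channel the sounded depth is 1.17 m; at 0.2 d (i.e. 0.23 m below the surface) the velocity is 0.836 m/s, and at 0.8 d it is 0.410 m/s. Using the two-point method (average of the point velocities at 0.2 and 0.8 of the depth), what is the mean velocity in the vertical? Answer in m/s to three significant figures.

0.623 m/s

v̄ = (0.836 + 0.410) / 2 = 0.6230 m/s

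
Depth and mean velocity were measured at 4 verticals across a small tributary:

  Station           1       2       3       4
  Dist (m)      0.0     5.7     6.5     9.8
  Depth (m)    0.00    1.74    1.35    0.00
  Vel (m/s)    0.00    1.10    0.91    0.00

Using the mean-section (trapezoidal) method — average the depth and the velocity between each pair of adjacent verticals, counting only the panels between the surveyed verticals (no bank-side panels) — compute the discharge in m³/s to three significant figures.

4.98 m³/s

Panel 1-2: Δb = 5.7 m, d̄ = (0.00+1.74)/2 = 0.87, v̄ = (0.00+1.10)/2 = 0.55 → q = 5.7×0.87×0.55 = 2.727 m³/s
Panel 2-3: Δb = 0.8 m, d̄ = (1.74+1.35)/2 = 1.545, v̄ = (1.10+0.91)/2 = 1.005 → q = 0.8×1.545×1.005 = 1.242 m³/s
Panel 3-4: Δb = 3.3 m, d̄ = (1.35+0.00)/2 = 0.675, v̄ = (0.91+0.00)/2 = 0.455 → q = 3.3×0.675×0.455 = 1.014 m³/s
Q = Σ q = 4.983 m³/s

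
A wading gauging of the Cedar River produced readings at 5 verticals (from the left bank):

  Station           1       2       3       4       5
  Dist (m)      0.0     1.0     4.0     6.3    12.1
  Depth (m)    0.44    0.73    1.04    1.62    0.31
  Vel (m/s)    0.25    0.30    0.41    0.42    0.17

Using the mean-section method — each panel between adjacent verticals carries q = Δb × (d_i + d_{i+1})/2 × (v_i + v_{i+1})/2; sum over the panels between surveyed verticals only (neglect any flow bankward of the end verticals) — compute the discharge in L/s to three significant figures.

Panel 1-2: Δb = 1 m, d̄ = (0.44+0.73)/2 = 0.585, v̄ = (0.25+0.30)/2 = 0.275 → q = 1×0.585×0.275 = 0.1609 m³/s
Panel 2-3: Δb = 3 m, d̄ = (0.73+1.04)/2 = 0.885, v̄ = (0.30+0.41)/2 = 0.355 → q = 3×0.885×0.355 = 0.9425 m³/s
Panel 3-4: Δb = 2.3 m, d̄ = (1.04+1.62)/2 = 1.33, v̄ = (0.41+0.42)/2 = 0.415 → q = 2.3×1.33×0.415 = 1.269 m³/s
Panel 4-5: Δb = 5.8 m, d̄ = (1.62+0.31)/2 = 0.965, v̄ = (0.42+0.17)/2 = 0.295 → q = 5.8×0.965×0.295 = 1.651 m³/s
Q = Σ q = 4.024 m³/s
= 4.024 × 1000 = 4024 L/s

4020 L/s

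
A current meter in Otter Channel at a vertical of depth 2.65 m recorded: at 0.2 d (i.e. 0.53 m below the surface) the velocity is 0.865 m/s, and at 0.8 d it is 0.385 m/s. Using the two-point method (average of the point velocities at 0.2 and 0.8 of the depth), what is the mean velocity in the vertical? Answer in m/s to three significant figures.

0.625 m/s

v̄ = (0.865 + 0.385) / 2 = 0.6250 m/s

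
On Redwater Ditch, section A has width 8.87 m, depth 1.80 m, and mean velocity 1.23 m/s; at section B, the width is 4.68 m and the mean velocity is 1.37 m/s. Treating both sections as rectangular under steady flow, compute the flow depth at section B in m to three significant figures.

Q = A₁V₁ = (8.87×1.80) × 1.23 = 19.64 m³/s
d₂ = Q/(b₂ V₂) = 19.64/(4.68×1.37) = 3.063 m

3.06 m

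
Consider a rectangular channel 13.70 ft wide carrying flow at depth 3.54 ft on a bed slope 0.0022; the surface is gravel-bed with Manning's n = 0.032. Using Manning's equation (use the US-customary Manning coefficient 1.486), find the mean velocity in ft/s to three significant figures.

A = b·y = 13.70 × 3.54 = 48.50 ft²
P = b + 2y = 13.70 + 2×3.54 = 20.78 ft
R = A/P = 48.50/20.78 = 2.334 ft
Q = (1.486/n)·A·R^(2/3)·S^(1/2) = (1.486/0.032) × 48.50 × 2.334^(2/3) × 0.0022^(1/2) = 185.9 ft³/s
V = Q/A = 185.9/48.50 = 3.832 ft/s

3.83 ft/s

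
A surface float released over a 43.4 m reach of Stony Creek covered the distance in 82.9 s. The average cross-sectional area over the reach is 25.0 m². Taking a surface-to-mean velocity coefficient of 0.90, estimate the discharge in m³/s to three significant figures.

v_surface = L / t̄ = 43.4 / 82.9 = 0.5235 m/s
v_mean = 0.90 × 0.5235 = 0.4712 m/s
Q = A × v_mean = 25.0 × 0.4712 = 11.78 m³/s

11.8 m³/s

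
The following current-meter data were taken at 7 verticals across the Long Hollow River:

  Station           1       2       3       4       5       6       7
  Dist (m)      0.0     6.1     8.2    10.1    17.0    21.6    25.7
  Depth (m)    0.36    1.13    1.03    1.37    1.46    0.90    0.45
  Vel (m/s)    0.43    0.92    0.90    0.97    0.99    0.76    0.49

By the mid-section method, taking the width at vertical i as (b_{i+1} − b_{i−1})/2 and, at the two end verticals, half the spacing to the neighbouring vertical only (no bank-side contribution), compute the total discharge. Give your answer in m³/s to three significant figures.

w_1 = (6.1 − 0.0)/2 = 3.05 m; q_1 = 0.43 × 0.36 × 3.05 = 0.4721 m³/s
w_2 = (8.2 − 0.0)/2 = 4.1 m; q_2 = 0.92 × 1.13 × 4.1 = 4.262 m³/s
w_3 = (10.1 − 6.1)/2 = 2 m; q_3 = 0.90 × 1.03 × 2 = 1.854 m³/s
w_4 = (17.0 − 8.2)/2 = 4.4 m; q_4 = 0.97 × 1.37 × 4.4 = 5.847 m³/s
w_5 = (21.6 − 10.1)/2 = 5.75 m; q_5 = 0.99 × 1.46 × 5.75 = 8.311 m³/s
w_6 = (25.7 − 17.0)/2 = 4.35 m; q_6 = 0.76 × 0.90 × 4.35 = 2.975 m³/s
w_7 = (25.7 − 21.6)/2 = 2.05 m; q_7 = 0.49 × 0.45 × 2.05 = 0.4520 m³/s
Q = Σ qᵢ = 24.17 m³/s

24.2 m³/s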